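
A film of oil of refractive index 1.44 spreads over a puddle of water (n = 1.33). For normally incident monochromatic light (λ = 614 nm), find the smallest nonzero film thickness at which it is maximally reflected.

Ray reflecting at the top interface goes from n = 1.0 toward n = 1.44: a half-wave phase shift.
Ray reflecting at the bottom interface goes from n = 1.44 toward n = 1.33: no phase shift.
Net: one phase inversion between the two reflected rays.
With one net inversion, constructive interference in reflection requires 2 n t = (m + ½) λ.
Minimum at m = 0: t = λ / (4 n) = 614 / (4 × 1.44) = 107 nm.

107 nm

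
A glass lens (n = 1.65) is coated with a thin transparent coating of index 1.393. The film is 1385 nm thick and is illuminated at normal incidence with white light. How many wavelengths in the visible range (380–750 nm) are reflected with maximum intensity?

At the upper boundary (n = 1.0 to n = 1.393) the reflected ray undergoes a half-wave phase shift.
At the lower boundary (n = 1.393 to n = 1.65) the reflected ray undergoes a half-wave phase shift.
Zero or two π shifts → no net half-wave offset.
So the condition for constructive reflection is 2 n t = m λ.
λ = 2 n t / m = 3859 / m nm.
m=5: 772 nm (IR); m=6: 643 nm (visible); m=7: 551 nm (visible); m=8: 482 nm (visible); m=9: 429 nm (visible); m=10: 386 nm (visible); m=11: 351 nm (UV).

5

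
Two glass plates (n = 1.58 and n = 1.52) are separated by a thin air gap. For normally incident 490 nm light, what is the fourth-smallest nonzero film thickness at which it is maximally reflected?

858 nm

At the upper boundary (n = 1.58 to n = 1.0) the reflected ray undergoes no phase shift.
At the lower boundary (n = 1.0 to n = 1.52) the reflected ray undergoes a half-wave phase shift.
The two reflections differ by half a wavelength.
With one net inversion, constructive interference in reflection requires 2 n t = (m + ½) λ.
The fourth-smallest nonzero thickness corresponds to m = 3: t = (m + ½) λ / (2 n) = 3.50 × 490 / (2 × 1.0) = 858 nm.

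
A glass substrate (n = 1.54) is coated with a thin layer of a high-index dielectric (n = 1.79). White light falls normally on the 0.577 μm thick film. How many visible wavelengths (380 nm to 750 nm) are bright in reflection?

2

Ray reflecting at the top interface goes from n = 1.0 toward n = 1.79: a half-wave phase shift.
Bottom surface (1.79 → 1.54): reflection off a lower-index medium gives no phase shift.
The two reflections differ by half a wavelength.
So the condition for constructive reflection is 2 n t = (m + ½) λ.
λ = 2 n t / (m + ½) = 2066 / (m + ½) nm.
m=2: 826 nm (IR); m=3: 590 nm (visible); m=4: 459 nm (visible); m=5: 376 nm (UV).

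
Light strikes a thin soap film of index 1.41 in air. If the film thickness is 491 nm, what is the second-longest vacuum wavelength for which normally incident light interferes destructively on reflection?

692 nm

Top surface (1.0 → 1.41): reflection off a higher-index medium gives a half-wave phase shift.
Ray reflecting at the bottom interface goes from n = 1.41 toward n = 1.0: no phase shift.
The two reflections differ by half a wavelength.
With one net inversion, destructive interference in reflection requires 2 n t = m λ.
λ = 2 n t / m. The second-longest wavelength is m = 2: λ = 2 × 1.41 × 491 / 2.00 = 692 nm.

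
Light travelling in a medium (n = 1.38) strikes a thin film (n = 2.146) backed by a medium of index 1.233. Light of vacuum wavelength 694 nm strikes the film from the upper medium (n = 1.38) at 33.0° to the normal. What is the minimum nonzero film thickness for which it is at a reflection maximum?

86.3 nm

Top surface (1.38 → 2.146): reflection off a higher-index medium gives a half-wave phase shift.
Ray reflecting at the bottom interface goes from n = 2.146 toward n = 1.233: no phase shift.
Exactly one π shift → a net half-wave offset.
So the condition for constructive reflection is 2 n t cos θ_r = (m + ½) λ.
Snell's law: 1.38 sin 33.0° = 2.146 sin θ_r → sin θ_r = 0.350, cos θ_r = 0.937.
Minimum at m = 0: t = λ / (4 n cos θ_r) = 694 / (4 × 2.146 × 0.937) = 86.3 nm.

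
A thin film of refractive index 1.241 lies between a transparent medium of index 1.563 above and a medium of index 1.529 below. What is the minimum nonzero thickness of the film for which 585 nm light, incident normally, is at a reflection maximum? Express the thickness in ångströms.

At the upper boundary (n = 1.563 to n = 1.241) the reflected ray undergoes no phase shift.
Bottom surface (1.241 → 1.529): reflection off a higher-index medium gives a half-wave phase shift.
Net: one phase inversion between the two reflected rays.
For strong reflection here: 2 n t = (m + ½) λ.
Minimum at m = 0: t = λ / (4 n) = 585 / (4 × 1.241) = 118 nm.

1178 Å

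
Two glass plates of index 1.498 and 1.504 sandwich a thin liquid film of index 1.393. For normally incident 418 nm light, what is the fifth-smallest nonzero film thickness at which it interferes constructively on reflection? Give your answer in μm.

Top surface (1.498 → 1.393): reflection off a lower-index medium gives no phase shift.
Bottom surface (1.393 → 1.504): reflection off a higher-index medium gives a half-wave phase shift.
Net: one phase inversion between the two reflected rays.
For strong reflection here: 2 n t = (m + ½) λ.
The fifth-smallest nonzero thickness corresponds to m = 4: t = (m + ½) λ / (2 n) = 4.50 × 418 / (2 × 1.393) = 675 nm.

0.675 μm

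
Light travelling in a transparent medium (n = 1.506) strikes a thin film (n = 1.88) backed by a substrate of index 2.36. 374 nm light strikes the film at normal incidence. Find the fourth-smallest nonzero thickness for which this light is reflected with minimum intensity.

348 nm

At the upper boundary (n = 1.506 to n = 1.88) the reflected ray undergoes a half-wave phase shift.
Bottom surface (1.88 → 2.36): reflection off a higher-index medium gives a half-wave phase shift.
The two reflections carry the same phase change, so no net offset.
So the condition for destructive reflection is 2 n t = (m + ½) λ.
The fourth-smallest nonzero thickness corresponds to m = 3: t = (m + ½) λ / (2 n) = 3.50 × 374 / (2 × 1.88) = 348 nm.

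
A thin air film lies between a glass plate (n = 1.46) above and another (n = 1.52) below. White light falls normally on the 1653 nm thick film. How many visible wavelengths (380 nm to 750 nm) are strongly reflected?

5

Ray reflecting at the top interface goes from n = 1.46 toward n = 1.0: no phase shift.
At the lower boundary (n = 1.0 to n = 1.52) the reflected ray undergoes a half-wave phase shift.
The two reflections differ by half a wavelength.
With one net inversion, constructive interference in reflection requires 2 n t = (m + ½) λ.
λ = 2 n t / (m + ½) = 3306 / (m + ½) nm.
m=3: 945 nm (IR); m=4: 735 nm (visible); m=5: 601 nm (visible); m=6: 509 nm (visible); m=7: 441 nm (visible); m=8: 389 nm (visible); m=9: 348 nm (UV).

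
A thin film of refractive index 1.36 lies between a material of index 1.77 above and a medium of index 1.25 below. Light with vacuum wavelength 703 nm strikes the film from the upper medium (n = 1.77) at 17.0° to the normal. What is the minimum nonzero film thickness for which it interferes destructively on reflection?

Top surface (1.77 → 1.36): reflection off a lower-index medium gives no phase shift.
Bottom surface (1.36 → 1.25): reflection off a lower-index medium gives no phase shift.
The two reflections carry the same phase change, so no net offset.
So the condition for destructive reflection is 2 n t cos θ_r = (m + ½) λ.
Snell's law: 1.77 sin 17.0° = 1.36 sin θ_r → sin θ_r = 0.381, cos θ_r = 0.925.
Minimum at m = 0: t = λ / (4 n cos θ_r) = 703 / (4 × 1.36 × 0.925) = 140 nm.

140 nm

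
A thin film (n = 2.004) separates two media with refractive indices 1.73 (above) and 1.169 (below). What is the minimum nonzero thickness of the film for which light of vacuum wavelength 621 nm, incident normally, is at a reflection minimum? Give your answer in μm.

At the upper boundary (n = 1.73 to n = 2.004) the reflected ray undergoes a half-wave phase shift.
Ray reflecting at the bottom interface goes from n = 2.004 toward n = 1.169: no phase shift.
Net: one phase inversion between the two reflected rays.
So the condition for destructive reflection is 2 n t = m λ.
Minimum nonzero at m = 1: t = λ / (2 n) = 621 / (2 × 2.004) = 155 nm.

0.155 μm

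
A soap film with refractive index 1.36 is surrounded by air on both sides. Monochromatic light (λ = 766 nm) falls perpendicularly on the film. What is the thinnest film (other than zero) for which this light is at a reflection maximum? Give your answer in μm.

Top surface (1.0 → 1.36): reflection off a higher-index medium gives a half-wave phase shift.
Bottom surface (1.36 → 1.0): reflection off a lower-index medium gives no phase shift.
The two reflections differ by half a wavelength.
With one net inversion, constructive interference in reflection requires 2 n t = (m + ½) λ.
Minimum at m = 0: t = λ / (4 n) = 766 / (4 × 1.36) = 141 nm.

0.141 μm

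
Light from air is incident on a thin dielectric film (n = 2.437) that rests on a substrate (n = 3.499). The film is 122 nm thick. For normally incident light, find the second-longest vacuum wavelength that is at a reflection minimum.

Top surface (1.0 → 2.437): reflection off a higher-index medium gives a half-wave phase shift.
Bottom surface (2.437 → 3.499): reflection off a higher-index medium gives a half-wave phase shift.
Net: no relative phase inversion (both shifts match).
So the condition for destructive reflection is 2 n t = (m + ½) λ.
λ = 2 n t / (m + ½). The second-longest wavelength is m = 1: λ = 2 × 2.437 × 122 / 1.50 = 396 nm.

396 nm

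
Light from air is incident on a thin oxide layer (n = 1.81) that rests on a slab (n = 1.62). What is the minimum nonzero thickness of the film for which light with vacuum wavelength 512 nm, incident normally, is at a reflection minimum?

At the upper boundary (n = 1.0 to n = 1.81) the reflected ray undergoes a half-wave phase shift.
At the lower boundary (n = 1.81 to n = 1.62) the reflected ray undergoes no phase shift.
The two reflections differ by half a wavelength.
With one net inversion, destructive interference in reflection requires 2 n t = m λ.
Minimum nonzero at m = 1: t = λ / (2 n) = 512 / (2 × 1.81) = 141 nm.

141 nm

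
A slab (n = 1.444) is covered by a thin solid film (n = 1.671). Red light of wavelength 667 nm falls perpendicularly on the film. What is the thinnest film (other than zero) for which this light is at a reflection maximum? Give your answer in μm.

0.0998 μm

At the upper boundary (n = 1.0 to n = 1.671) the reflected ray undergoes a half-wave phase shift.
Ray reflecting at the bottom interface goes from n = 1.671 toward n = 1.444: no phase shift.
Exactly one π shift → a net half-wave offset.
For bright reflection here: 2 n t = (m + ½) λ.
Minimum at m = 0: t = λ / (4 n) = 667 / (4 × 1.671) = 99.8 nm.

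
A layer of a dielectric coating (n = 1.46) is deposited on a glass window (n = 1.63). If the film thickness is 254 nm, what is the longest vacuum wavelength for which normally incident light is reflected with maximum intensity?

At the upper boundary (n = 1.0 to n = 1.46) the reflected ray undergoes a half-wave phase shift.
Bottom surface (1.46 → 1.63): reflection off a higher-index medium gives a half-wave phase shift.
The two reflections carry the same phase change, so no net offset.
So the condition for constructive reflection is 2 n t = m λ.
λ = 2 n t / m. The longest wavelength is m = 1: λ = 2 × 1.46 × 254 / 1.00 = 742 nm.

742 nm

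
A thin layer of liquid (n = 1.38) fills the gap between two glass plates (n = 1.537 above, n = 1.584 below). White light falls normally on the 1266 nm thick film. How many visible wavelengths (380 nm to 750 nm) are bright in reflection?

4

Top surface (1.537 → 1.38): reflection off a lower-index medium gives no phase shift.
Ray reflecting at the bottom interface goes from n = 1.38 toward n = 1.584: a half-wave phase shift.
The two reflections differ by half a wavelength.
For strong reflection here: 2 n t = (m + ½) λ.
λ = 2 n t / (m + ½) = 3494 / (m + ½) nm.
m=4: 776 nm (IR); m=5: 635 nm (visible); m=6: 538 nm (visible); m=7: 466 nm (visible); m=8: 411 nm (visible); m=9: 368 nm (UV).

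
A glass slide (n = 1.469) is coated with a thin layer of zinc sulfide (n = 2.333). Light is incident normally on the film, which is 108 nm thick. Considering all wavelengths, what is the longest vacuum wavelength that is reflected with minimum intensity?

Ray reflecting at the top interface goes from n = 1.0 toward n = 2.333: a half-wave phase shift.
Ray reflecting at the bottom interface goes from n = 2.333 toward n = 1.469: no phase shift.
Net: one phase inversion between the two reflected rays.
So the condition for destructive reflection is 2 n t = m λ.
λ = 2 n t / m. The longest wavelength is m = 1: λ = 2 × 2.333 × 108 / 1.00 = 504 nm.

504 nm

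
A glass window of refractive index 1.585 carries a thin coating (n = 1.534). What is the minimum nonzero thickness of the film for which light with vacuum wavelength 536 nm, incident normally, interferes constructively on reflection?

Ray reflecting at the top interface goes from n = 1.0 toward n = 1.534: a half-wave phase shift.
At the lower boundary (n = 1.534 to n = 1.585) the reflected ray undergoes a half-wave phase shift.
The two reflections carry the same phase change, so no net offset.
For strong reflection here: 2 n t = m λ.
Minimum nonzero at m = 1: t = λ / (2 n) = 536 / (2 × 1.534) = 175 nm.

175 nm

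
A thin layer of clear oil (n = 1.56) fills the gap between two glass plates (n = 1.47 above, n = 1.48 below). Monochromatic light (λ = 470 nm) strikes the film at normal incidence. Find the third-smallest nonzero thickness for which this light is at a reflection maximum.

Top surface (1.47 → 1.56): reflection off a higher-index medium gives a half-wave phase shift.
At the lower boundary (n = 1.56 to n = 1.48) the reflected ray undergoes no phase shift.
The two reflections differ by half a wavelength.
With one net inversion, constructive interference in reflection requires 2 n t = (m + ½) λ.
The third-smallest nonzero thickness corresponds to m = 2: t = (m + ½) λ / (2 n) = 2.50 × 470 / (2 × 1.56) = 377 nm.

377 nm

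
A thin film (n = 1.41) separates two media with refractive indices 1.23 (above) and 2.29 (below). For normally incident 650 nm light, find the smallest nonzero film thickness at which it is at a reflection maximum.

230 nm

At the upper boundary (n = 1.23 to n = 1.41) the reflected ray undergoes a half-wave phase shift.
Bottom surface (1.41 → 2.29): reflection off a higher-index medium gives a half-wave phase shift.
Net: no relative phase inversion (both shifts match).
So the condition for constructive reflection is 2 n t = m λ.
Minimum nonzero at m = 1: t = λ / (2 n) = 650 / (2 × 1.41) = 230 nm.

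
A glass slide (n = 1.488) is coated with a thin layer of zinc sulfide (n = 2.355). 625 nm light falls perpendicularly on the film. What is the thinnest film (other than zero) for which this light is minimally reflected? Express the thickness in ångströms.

At the upper boundary (n = 1.0 to n = 2.355) the reflected ray undergoes a half-wave phase shift.
Bottom surface (2.355 → 1.488): reflection off a lower-index medium gives no phase shift.
Net: one phase inversion between the two reflected rays.
For dark reflection here: 2 n t = m λ.
Minimum nonzero at m = 1: t = λ / (2 n) = 625 / (2 × 2.355) = 133 nm.

1327 Å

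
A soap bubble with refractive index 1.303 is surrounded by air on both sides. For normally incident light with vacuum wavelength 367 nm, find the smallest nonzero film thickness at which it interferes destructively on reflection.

Ray reflecting at the top interface goes from n = 1.0 toward n = 1.303: a half-wave phase shift.
At the lower boundary (n = 1.303 to n = 1.0) the reflected ray undergoes no phase shift.
Net: one phase inversion between the two reflected rays.
With one net inversion, destructive interference in reflection requires 2 n t = m λ.
Minimum nonzero at m = 1: t = λ / (2 n) = 367 / (2 × 1.303) = 141 nm.

141 nm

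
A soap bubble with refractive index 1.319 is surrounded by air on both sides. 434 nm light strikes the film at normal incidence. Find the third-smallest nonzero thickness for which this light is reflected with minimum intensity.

494 nm

Ray reflecting at the top interface goes from n = 1.0 toward n = 1.319: a half-wave phase shift.
Bottom surface (1.319 → 1.0): reflection off a lower-index medium gives no phase shift.
The two reflections differ by half a wavelength.
For dark reflection here: 2 n t = m λ.
The third-smallest nonzero thickness corresponds to m = 3: t = m λ / (2 n) = 3.00 × 434 / (2 × 1.319) = 494 nm.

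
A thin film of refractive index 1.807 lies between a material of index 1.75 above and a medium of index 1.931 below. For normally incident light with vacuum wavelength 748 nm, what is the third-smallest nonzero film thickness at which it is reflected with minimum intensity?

517 nm

At the upper boundary (n = 1.75 to n = 1.807) the reflected ray undergoes a half-wave phase shift.
Ray reflecting at the bottom interface goes from n = 1.807 toward n = 1.931: a half-wave phase shift.
Zero or two π shifts → no net half-wave offset.
So the condition for destructive reflection is 2 n t = (m + ½) λ.
The third-smallest nonzero thickness corresponds to m = 2: t = (m + ½) λ / (2 n) = 2.50 × 748 / (2 × 1.807) = 517 nm.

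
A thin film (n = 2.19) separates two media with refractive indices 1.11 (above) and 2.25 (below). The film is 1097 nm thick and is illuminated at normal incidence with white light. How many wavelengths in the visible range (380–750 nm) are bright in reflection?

6

At the upper boundary (n = 1.11 to n = 2.19) the reflected ray undergoes a half-wave phase shift.
Bottom surface (2.19 → 2.25): reflection off a higher-index medium gives a half-wave phase shift.
The two reflections carry the same phase change, so no net offset.
So the condition for constructive reflection is 2 n t = m λ.
λ = 2 n t / m = 4805 / m nm.
m=6: 801 nm (IR); m=7: 686 nm (visible); m=8: 601 nm (visible); m=9: 534 nm (visible); m=10: 480 nm (visible); m=11: 437 nm (visible); m=12: 400 nm (visible); m=13: 370 nm (UV).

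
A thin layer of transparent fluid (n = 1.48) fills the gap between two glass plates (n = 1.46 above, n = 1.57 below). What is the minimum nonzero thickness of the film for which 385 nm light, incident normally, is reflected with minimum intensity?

65.0 nm

At the upper boundary (n = 1.46 to n = 1.48) the reflected ray undergoes a half-wave phase shift.
At the lower boundary (n = 1.48 to n = 1.57) the reflected ray undergoes a half-wave phase shift.
Zero or two π shifts → no net half-wave offset.
With no net inversion, destructive interference in reflection requires 2 n t = (m + ½) λ.
Minimum at m = 0: t = λ / (4 n) = 385 / (4 × 1.48) = 65.0 nm.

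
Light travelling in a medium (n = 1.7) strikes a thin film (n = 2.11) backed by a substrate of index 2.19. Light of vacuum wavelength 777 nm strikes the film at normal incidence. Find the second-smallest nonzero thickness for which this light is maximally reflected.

At the upper boundary (n = 1.7 to n = 2.11) the reflected ray undergoes a half-wave phase shift.
Ray reflecting at the bottom interface goes from n = 2.11 toward n = 2.19: a half-wave phase shift.
Net: no relative phase inversion (both shifts match).
For maximum reflection here: 2 n t = m λ.
The second-smallest nonzero thickness corresponds to m = 2: t = m λ / (2 n) = 2.00 × 777 / (2 × 2.11) = 368 nm.

368 nm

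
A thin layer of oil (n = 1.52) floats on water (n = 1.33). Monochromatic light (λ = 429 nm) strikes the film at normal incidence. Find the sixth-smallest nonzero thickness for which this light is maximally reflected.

776 nm

Ray reflecting at the top interface goes from n = 1.0 toward n = 1.52: a half-wave phase shift.
Ray reflecting at the bottom interface goes from n = 1.52 toward n = 1.33: no phase shift.
The two reflections differ by half a wavelength.
So the condition for constructive reflection is 2 n t = (m + ½) λ.
The sixth-smallest nonzero thickness corresponds to m = 5: t = (m + ½) λ / (2 n) = 5.50 × 429 / (2 × 1.52) = 776 nm.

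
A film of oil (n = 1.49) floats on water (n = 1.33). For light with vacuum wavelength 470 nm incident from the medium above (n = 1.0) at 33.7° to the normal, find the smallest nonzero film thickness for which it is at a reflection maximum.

85.0 nm

Top surface (1.0 → 1.49): reflection off a higher-index medium gives a half-wave phase shift.
Ray reflecting at the bottom interface goes from n = 1.49 toward n = 1.33: no phase shift.
The two reflections differ by half a wavelength.
For maximum reflection here: 2 n t cos θ_r = (m + ½) λ.
Snell's law: 1.0 sin 33.7° = 1.49 sin θ_r → sin θ_r = 0.372, cos θ_r = 0.928.
Minimum at m = 0: t = λ / (4 n cos θ_r) = 470 / (4 × 1.49 × 0.928) = 85.0 nm.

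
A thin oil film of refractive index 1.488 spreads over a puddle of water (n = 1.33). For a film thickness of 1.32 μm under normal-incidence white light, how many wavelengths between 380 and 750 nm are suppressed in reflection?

Ray reflecting at the top interface goes from n = 1.0 toward n = 1.488: a half-wave phase shift.
Bottom surface (1.488 → 1.33): reflection off a lower-index medium gives no phase shift.
The two reflections differ by half a wavelength.
For weak reflection here: 2 n t = m λ.
λ = 2 n t / m = 3928 / m nm.
m=5: 786 nm (IR); m=6: 655 nm (visible); m=7: 561 nm (visible); m=8: 491 nm (visible); m=9: 436 nm (visible); m=10: 393 nm (visible); m=11: 357 nm (UV).

5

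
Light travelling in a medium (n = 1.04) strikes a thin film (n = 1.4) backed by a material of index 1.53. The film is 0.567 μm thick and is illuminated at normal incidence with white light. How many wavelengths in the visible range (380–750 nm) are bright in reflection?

2

At the upper boundary (n = 1.04 to n = 1.4) the reflected ray undergoes a half-wave phase shift.
Bottom surface (1.4 → 1.53): reflection off a higher-index medium gives a half-wave phase shift.
Net: no relative phase inversion (both shifts match).
For bright reflection here: 2 n t = m λ.
λ = 2 n t / m = 1588 / m nm.
m=2: 794 nm (IR); m=3: 529 nm (visible); m=4: 397 nm (visible); m=5: 318 nm (UV).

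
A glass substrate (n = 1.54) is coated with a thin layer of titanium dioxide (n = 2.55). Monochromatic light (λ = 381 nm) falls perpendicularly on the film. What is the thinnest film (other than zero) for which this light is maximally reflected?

37.4 nm

Ray reflecting at the top interface goes from n = 1.0 toward n = 2.55: a half-wave phase shift.
Ray reflecting at the bottom interface goes from n = 2.55 toward n = 1.54: no phase shift.
The two reflections differ by half a wavelength.
With one net inversion, constructive interference in reflection requires 2 n t = (m + ½) λ.
Minimum at m = 0: t = λ / (4 n) = 381 / (4 × 2.55) = 37.4 nm.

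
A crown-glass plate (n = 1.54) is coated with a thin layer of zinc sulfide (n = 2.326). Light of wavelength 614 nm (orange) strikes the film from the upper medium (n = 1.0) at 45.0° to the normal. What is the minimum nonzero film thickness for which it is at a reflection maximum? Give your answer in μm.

0.0693 μm

At the upper boundary (n = 1.0 to n = 2.326) the reflected ray undergoes a half-wave phase shift.
Bottom surface (2.326 → 1.54): reflection off a lower-index medium gives no phase shift.
Exactly one π shift → a net half-wave offset.
With one net inversion, constructive interference in reflection requires 2 n t cos θ_r = (m + ½) λ.
Snell's law: 1.0 sin 45.0° = 2.326 sin θ_r → sin θ_r = 0.304, cos θ_r = 0.953.
Minimum at m = 0: t = λ / (4 n cos θ_r) = 614 / (4 × 2.326 × 0.953) = 69.3 nm.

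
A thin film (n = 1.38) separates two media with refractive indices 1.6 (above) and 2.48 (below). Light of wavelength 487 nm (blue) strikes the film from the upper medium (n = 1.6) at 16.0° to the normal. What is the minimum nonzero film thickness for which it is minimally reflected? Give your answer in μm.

0.186 μm

At the upper boundary (n = 1.6 to n = 1.38) the reflected ray undergoes no phase shift.
Ray reflecting at the bottom interface goes from n = 1.38 toward n = 2.48: a half-wave phase shift.
Exactly one π shift → a net half-wave offset.
So the condition for destructive reflection is 2 n t cos θ_r = m λ.
Snell's law: 1.6 sin 16.0° = 1.38 sin θ_r → sin θ_r = 0.320, cos θ_r = 0.948.
Minimum nonzero at m = 1: t = λ / (2 n cos θ_r) = 487 / (2 × 1.38 × 0.948) = 186 nm.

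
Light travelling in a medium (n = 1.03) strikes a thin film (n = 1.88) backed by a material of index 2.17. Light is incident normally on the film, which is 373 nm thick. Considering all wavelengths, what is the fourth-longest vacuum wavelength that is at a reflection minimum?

401 nm

Top surface (1.03 → 1.88): reflection off a higher-index medium gives a half-wave phase shift.
Bottom surface (1.88 → 2.17): reflection off a higher-index medium gives a half-wave phase shift.
Net: no relative phase inversion (both shifts match).
So the condition for destructive reflection is 2 n t = (m + ½) λ.
λ = 2 n t / (m + ½). The fourth-longest wavelength is m = 3: λ = 2 × 1.88 × 373 / 3.50 = 401 nm.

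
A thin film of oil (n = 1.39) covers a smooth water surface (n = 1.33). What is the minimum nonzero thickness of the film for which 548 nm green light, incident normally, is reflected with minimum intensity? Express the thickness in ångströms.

At the upper boundary (n = 1.0 to n = 1.39) the reflected ray undergoes a half-wave phase shift.
Ray reflecting at the bottom interface goes from n = 1.39 toward n = 1.33: no phase shift.
Net: one phase inversion between the two reflected rays.
For weak reflection here: 2 n t = m λ.
Minimum nonzero at m = 1: t = λ / (2 n) = 548 / (2 × 1.39) = 197 nm.

1971 Å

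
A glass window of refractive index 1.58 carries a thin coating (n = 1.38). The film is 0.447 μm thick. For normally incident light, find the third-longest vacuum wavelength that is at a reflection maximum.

411 nm

Ray reflecting at the top interface goes from n = 1.0 toward n = 1.38: a half-wave phase shift.
Bottom surface (1.38 → 1.58): reflection off a higher-index medium gives a half-wave phase shift.
Net: no relative phase inversion (both shifts match).
For maximum reflection here: 2 n t = m λ.
λ = 2 n t / m. The third-longest wavelength is m = 3: λ = 2 × 1.38 × 447 / 3.00 = 411 nm.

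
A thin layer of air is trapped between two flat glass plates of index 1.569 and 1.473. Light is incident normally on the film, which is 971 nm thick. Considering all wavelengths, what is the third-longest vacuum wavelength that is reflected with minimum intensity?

Top surface (1.569 → 1.0): reflection off a lower-index medium gives no phase shift.
At the lower boundary (n = 1.0 to n = 1.473) the reflected ray undergoes a half-wave phase shift.
The two reflections differ by half a wavelength.
For dark reflection here: 2 n t = m λ.
λ = 2 n t / m. The third-longest wavelength is m = 3: λ = 2 × 1.0 × 971 / 3.00 = 647 nm.

647 nm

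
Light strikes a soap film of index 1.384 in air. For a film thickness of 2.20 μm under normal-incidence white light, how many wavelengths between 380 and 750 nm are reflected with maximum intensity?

8

At the upper boundary (n = 1.0 to n = 1.384) the reflected ray undergoes a half-wave phase shift.
At the lower boundary (n = 1.384 to n = 1.0) the reflected ray undergoes no phase shift.
Net: one phase inversion between the two reflected rays.
For strong reflection here: 2 n t = (m + ½) λ.
λ = 2 n t / (m + ½) = 6090 / (m + ½) nm.
m=7: 812 nm (IR); m=8: 716 nm (visible); m=9: 641 nm (visible); m=10: 580 nm (visible); m=11: 530 nm (visible); m=12: 487 nm (visible); m=13: 451 nm (visible); m=14: 420 nm (visible); m=15: 393 nm (visible); m=16: 369 nm (UV).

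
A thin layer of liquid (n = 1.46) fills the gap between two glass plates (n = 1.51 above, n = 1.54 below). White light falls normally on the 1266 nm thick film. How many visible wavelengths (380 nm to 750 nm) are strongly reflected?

5

At the upper boundary (n = 1.51 to n = 1.46) the reflected ray undergoes no phase shift.
At the lower boundary (n = 1.46 to n = 1.54) the reflected ray undergoes a half-wave phase shift.
Net: one phase inversion between the two reflected rays.
With one net inversion, constructive interference in reflection requires 2 n t = (m + ½) λ.
λ = 2 n t / (m + ½) = 3697 / (m + ½) nm.
m=4: 821 nm (IR); m=5: 672 nm (visible); m=6: 569 nm (visible); m=7: 493 nm (visible); m=8: 435 nm (visible); m=9: 389 nm (visible); m=10: 352 nm (UV).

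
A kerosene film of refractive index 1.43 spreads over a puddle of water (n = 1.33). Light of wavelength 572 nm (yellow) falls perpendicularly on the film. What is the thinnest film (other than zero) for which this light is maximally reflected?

100 nm

Ray reflecting at the top interface goes from n = 1.0 toward n = 1.43: a half-wave phase shift.
Ray reflecting at the bottom interface goes from n = 1.43 toward n = 1.33: no phase shift.
The two reflections differ by half a wavelength.
So the condition for constructive reflection is 2 n t = (m + ½) λ.
Minimum at m = 0: t = λ / (4 n) = 572 / (4 × 1.43) = 100 nm.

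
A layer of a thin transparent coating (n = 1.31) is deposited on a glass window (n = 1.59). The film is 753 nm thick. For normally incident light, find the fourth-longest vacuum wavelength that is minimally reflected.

564 nm

At the upper boundary (n = 1.0 to n = 1.31) the reflected ray undergoes a half-wave phase shift.
Ray reflecting at the bottom interface goes from n = 1.31 toward n = 1.59: a half-wave phase shift.
Net: no relative phase inversion (both shifts match).
With no net inversion, destructive interference in reflection requires 2 n t = (m + ½) λ.
λ = 2 n t / (m + ½). The fourth-longest wavelength is m = 3: λ = 2 × 1.31 × 753 / 3.50 = 564 nm.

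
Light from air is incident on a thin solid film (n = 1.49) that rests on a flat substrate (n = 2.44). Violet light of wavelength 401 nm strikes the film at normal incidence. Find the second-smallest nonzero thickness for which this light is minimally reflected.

Ray reflecting at the top interface goes from n = 1.0 toward n = 1.49: a half-wave phase shift.
Ray reflecting at the bottom interface goes from n = 1.49 toward n = 2.44: a half-wave phase shift.
Net: no relative phase inversion (both shifts match).
For weak reflection here: 2 n t = (m + ½) λ.
The second-smallest nonzero thickness corresponds to m = 1: t = (m + ½) λ / (2 n) = 1.50 × 401 / (2 × 1.49) = 202 nm.

202 nm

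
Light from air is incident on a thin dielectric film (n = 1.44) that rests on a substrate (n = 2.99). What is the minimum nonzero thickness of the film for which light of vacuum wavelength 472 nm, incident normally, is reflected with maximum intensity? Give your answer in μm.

0.164 μm

Top surface (1.0 → 1.44): reflection off a higher-index medium gives a half-wave phase shift.
At the lower boundary (n = 1.44 to n = 2.99) the reflected ray undergoes a half-wave phase shift.
Zero or two π shifts → no net half-wave offset.
With no net inversion, constructive interference in reflection requires 2 n t = m λ.
Minimum nonzero at m = 1: t = λ / (2 n) = 472 / (2 × 1.44) = 164 nm.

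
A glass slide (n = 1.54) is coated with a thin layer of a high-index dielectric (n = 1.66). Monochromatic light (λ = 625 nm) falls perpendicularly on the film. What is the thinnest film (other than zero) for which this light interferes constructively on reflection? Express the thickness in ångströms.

941 Å

Ray reflecting at the top interface goes from n = 1.0 toward n = 1.66: a half-wave phase shift.
At the lower boundary (n = 1.66 to n = 1.54) the reflected ray undergoes no phase shift.
Exactly one π shift → a net half-wave offset.
With one net inversion, constructive interference in reflection requires 2 n t = (m + ½) λ.
Minimum at m = 0: t = λ / (4 n) = 625 / (4 × 1.66) = 94.1 nm.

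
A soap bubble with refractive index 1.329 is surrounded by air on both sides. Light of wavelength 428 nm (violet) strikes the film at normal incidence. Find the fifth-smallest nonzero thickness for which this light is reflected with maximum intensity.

725 nm

Top surface (1.0 → 1.329): reflection off a higher-index medium gives a half-wave phase shift.
Ray reflecting at the bottom interface goes from n = 1.329 toward n = 1.0: no phase shift.
Exactly one π shift → a net half-wave offset.
For bright reflection here: 2 n t = (m + ½) λ.
The fifth-smallest nonzero thickness corresponds to m = 4: t = (m + ½) λ / (2 n) = 4.50 × 428 / (2 × 1.329) = 725 nm.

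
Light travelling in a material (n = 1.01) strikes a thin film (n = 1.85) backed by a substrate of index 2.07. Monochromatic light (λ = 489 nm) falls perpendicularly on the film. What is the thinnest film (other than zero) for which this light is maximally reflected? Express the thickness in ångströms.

1322 Å

Ray reflecting at the top interface goes from n = 1.01 toward n = 1.85: a half-wave phase shift.
At the lower boundary (n = 1.85 to n = 2.07) the reflected ray undergoes a half-wave phase shift.
Zero or two π shifts → no net half-wave offset.
For bright reflection here: 2 n t = m λ.
Minimum nonzero at m = 1: t = λ / (2 n) = 489 / (2 × 1.85) = 132 nm.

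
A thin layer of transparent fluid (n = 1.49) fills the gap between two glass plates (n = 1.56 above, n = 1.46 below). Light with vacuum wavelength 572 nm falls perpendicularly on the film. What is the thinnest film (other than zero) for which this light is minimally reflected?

Ray reflecting at the top interface goes from n = 1.56 toward n = 1.49: no phase shift.
Ray reflecting at the bottom interface goes from n = 1.49 toward n = 1.46: no phase shift.
Net: no relative phase inversion (both shifts match).
For minimum reflection here: 2 n t = (m + ½) λ.
Minimum at m = 0: t = λ / (4 n) = 572 / (4 × 1.49) = 96.0 nm.

96.0 nm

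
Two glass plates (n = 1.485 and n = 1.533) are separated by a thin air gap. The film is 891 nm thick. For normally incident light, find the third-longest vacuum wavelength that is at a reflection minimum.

594 nm

Ray reflecting at the top interface goes from n = 1.485 toward n = 1.0: no phase shift.
At the lower boundary (n = 1.0 to n = 1.533) the reflected ray undergoes a half-wave phase shift.
Exactly one π shift → a net half-wave offset.
So the condition for destructive reflection is 2 n t = m λ.
λ = 2 n t / m. The third-longest wavelength is m = 3: λ = 2 × 1.0 × 891 / 3.00 = 594 nm.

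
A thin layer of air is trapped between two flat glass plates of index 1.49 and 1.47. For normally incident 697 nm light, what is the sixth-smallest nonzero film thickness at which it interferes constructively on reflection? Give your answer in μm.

Top surface (1.49 → 1.0): reflection off a lower-index medium gives no phase shift.
Bottom surface (1.0 → 1.47): reflection off a higher-index medium gives a half-wave phase shift.
Net: one phase inversion between the two reflected rays.
For bright reflection here: 2 n t = (m + ½) λ.
The sixth-smallest nonzero thickness corresponds to m = 5: t = (m + ½) λ / (2 n) = 5.50 × 697 / (2 × 1.0) = 1917 nm.

1.92 μm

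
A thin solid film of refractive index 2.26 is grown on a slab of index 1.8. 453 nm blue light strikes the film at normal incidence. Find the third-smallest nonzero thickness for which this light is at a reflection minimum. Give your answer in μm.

0.301 μm

At the upper boundary (n = 1.0 to n = 2.26) the reflected ray undergoes a half-wave phase shift.
At the lower boundary (n = 2.26 to n = 1.8) the reflected ray undergoes no phase shift.
Exactly one π shift → a net half-wave offset.
So the condition for destructive reflection is 2 n t = m λ.
The third-smallest nonzero thickness corresponds to m = 3: t = m λ / (2 n) = 3.00 × 453 / (2 × 2.26) = 301 nm.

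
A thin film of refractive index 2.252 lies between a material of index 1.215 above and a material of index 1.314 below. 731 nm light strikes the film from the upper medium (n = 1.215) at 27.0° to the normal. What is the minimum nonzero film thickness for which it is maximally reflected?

Top surface (1.215 → 2.252): reflection off a higher-index medium gives a half-wave phase shift.
Ray reflecting at the bottom interface goes from n = 2.252 toward n = 1.314: no phase shift.
Net: one phase inversion between the two reflected rays.
So the condition for constructive reflection is 2 n t cos θ_r = (m + ½) λ.
Snell's law: 1.215 sin 27.0° = 2.252 sin θ_r → sin θ_r = 0.245, cos θ_r = 0.970.
Minimum at m = 0: t = λ / (4 n cos θ_r) = 731 / (4 × 2.252 × 0.970) = 83.7 nm.

83.7 nm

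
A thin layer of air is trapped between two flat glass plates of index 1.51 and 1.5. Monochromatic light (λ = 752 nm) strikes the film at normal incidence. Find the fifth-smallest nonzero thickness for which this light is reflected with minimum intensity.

Top surface (1.51 → 1.0): reflection off a lower-index medium gives no phase shift.
Ray reflecting at the bottom interface goes from n = 1.0 toward n = 1.5: a half-wave phase shift.
The two reflections differ by half a wavelength.
With one net inversion, destructive interference in reflection requires 2 n t = m λ.
The fifth-smallest nonzero thickness corresponds to m = 5: t = m λ / (2 n) = 5.00 × 752 / (2 × 1.0) = 1880 nm.

1880 nm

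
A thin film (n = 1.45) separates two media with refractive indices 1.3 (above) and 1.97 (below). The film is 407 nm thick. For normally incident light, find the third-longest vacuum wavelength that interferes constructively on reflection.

393 nm

Top surface (1.3 → 1.45): reflection off a higher-index medium gives a half-wave phase shift.
Ray reflecting at the bottom interface goes from n = 1.45 toward n = 1.97: a half-wave phase shift.
Zero or two π shifts → no net half-wave offset.
With no net inversion, constructive interference in reflection requires 2 n t = m λ.
λ = 2 n t / m. The third-longest wavelength is m = 3: λ = 2 × 1.45 × 407 / 3.00 = 393 nm.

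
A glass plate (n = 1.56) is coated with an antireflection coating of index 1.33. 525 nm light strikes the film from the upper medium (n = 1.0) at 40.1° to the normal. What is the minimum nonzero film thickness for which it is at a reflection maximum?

At the upper boundary (n = 1.0 to n = 1.33) the reflected ray undergoes a half-wave phase shift.
At the lower boundary (n = 1.33 to n = 1.56) the reflected ray undergoes a half-wave phase shift.
The two reflections carry the same phase change, so no net offset.
For maximum reflection here: 2 n t cos θ_r = m λ.
Snell's law: 1.0 sin 40.1° = 1.33 sin θ_r → sin θ_r = 0.484, cos θ_r = 0.875.
Minimum nonzero at m = 1: t = λ / (2 n cos θ_r) = 525 / (2 × 1.33 × 0.875) = 226 nm.

226 nm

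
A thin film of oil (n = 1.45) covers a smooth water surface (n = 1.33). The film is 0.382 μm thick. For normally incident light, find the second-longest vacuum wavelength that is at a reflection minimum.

554 nm

At the upper boundary (n = 1.0 to n = 1.45) the reflected ray undergoes a half-wave phase shift.
At the lower boundary (n = 1.45 to n = 1.33) the reflected ray undergoes no phase shift.
The two reflections differ by half a wavelength.
For weak reflection here: 2 n t = m λ.
λ = 2 n t / m. The second-longest wavelength is m = 2: λ = 2 × 1.45 × 382 / 2.00 = 554 nm.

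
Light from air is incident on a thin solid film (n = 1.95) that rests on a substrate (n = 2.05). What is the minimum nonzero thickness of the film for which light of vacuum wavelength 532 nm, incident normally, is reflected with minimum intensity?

68.2 nm

At the upper boundary (n = 1.0 to n = 1.95) the reflected ray undergoes a half-wave phase shift.
At the lower boundary (n = 1.95 to n = 2.05) the reflected ray undergoes a half-wave phase shift.
Zero or two π shifts → no net half-wave offset.
So the condition for destructive reflection is 2 n t = (m + ½) λ.
Minimum at m = 0: t = λ / (4 n) = 532 / (4 × 1.95) = 68.2 nm.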